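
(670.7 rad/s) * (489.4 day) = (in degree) 1.625e+12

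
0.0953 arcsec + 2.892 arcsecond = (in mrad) 0.01448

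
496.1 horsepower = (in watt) 3.699e+05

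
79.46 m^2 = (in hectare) 0.007946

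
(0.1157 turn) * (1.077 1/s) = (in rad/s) 0.7829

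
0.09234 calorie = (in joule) 0.3864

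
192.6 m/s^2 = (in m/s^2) 192.6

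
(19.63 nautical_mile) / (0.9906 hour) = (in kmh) 36.7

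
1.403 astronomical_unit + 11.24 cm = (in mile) 1.304e+08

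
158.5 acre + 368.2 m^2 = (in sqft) 6.908e+06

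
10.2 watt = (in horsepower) 0.01368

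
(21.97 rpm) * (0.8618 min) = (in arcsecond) 2.454e+07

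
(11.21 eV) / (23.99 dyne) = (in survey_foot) 2.456e-14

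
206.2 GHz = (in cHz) 2.062e+13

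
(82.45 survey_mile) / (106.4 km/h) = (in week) 0.007423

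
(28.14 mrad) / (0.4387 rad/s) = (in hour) 1.782e-05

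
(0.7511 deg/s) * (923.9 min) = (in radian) 726.7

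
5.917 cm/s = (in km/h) 0.213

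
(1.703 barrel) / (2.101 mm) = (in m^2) 128.9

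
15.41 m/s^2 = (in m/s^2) 15.41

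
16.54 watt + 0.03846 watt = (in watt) 16.58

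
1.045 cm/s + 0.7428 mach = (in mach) 0.7428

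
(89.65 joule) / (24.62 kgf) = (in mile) 0.0002307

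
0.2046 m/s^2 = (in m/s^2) 0.2046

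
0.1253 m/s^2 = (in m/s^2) 0.1253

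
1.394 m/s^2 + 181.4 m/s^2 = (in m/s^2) 182.8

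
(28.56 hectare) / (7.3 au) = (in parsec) 8.475e-24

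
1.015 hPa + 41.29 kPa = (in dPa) 4.139e+05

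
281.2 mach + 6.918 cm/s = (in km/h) 3.447e+05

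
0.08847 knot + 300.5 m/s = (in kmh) 1082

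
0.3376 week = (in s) 2.042e+05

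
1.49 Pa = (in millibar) 0.0149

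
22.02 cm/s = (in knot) 0.428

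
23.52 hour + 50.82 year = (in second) 1.603e+09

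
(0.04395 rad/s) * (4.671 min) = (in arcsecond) 2.541e+06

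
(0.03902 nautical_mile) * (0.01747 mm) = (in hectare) 1.262e-07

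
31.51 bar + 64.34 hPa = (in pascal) 3.157e+06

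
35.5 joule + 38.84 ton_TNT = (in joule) 1.625e+11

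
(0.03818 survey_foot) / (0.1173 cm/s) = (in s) 9.921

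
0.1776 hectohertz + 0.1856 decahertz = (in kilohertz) 0.01962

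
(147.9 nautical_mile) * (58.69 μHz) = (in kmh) 57.87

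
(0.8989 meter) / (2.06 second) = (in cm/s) 43.64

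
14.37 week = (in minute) 1.448e+05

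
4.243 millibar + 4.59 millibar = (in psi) 0.1281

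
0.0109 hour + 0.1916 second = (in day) 0.0004564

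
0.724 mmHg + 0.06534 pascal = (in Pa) 96.59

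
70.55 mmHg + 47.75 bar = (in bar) 47.84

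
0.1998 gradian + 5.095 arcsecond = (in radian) 0.003163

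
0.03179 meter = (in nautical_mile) 1.717e-05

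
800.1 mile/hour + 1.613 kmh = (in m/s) 358.1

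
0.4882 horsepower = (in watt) 364.1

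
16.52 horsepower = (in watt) 1.232e+04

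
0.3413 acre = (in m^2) 1381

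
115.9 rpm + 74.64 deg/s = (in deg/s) 770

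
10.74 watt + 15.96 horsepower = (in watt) 1.191e+04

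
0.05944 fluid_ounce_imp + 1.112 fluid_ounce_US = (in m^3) 3.457e-05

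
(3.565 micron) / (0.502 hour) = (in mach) 5.793e-12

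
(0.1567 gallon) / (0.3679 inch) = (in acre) 1.569e-05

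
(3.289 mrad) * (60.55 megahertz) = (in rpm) 1.902e+06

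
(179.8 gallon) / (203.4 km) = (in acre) 8.269e-10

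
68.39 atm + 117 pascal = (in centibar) 6930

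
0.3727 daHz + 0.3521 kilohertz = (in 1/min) 2.135e+04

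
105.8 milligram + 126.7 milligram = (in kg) 0.0002325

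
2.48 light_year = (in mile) 1.458e+13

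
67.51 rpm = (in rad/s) 7.07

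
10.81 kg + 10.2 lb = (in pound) 34.03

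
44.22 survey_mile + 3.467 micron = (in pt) 2.017e+08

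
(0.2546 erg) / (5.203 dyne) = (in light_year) 5.172e-20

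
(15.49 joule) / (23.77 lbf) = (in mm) 146.5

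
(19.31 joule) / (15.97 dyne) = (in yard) 1.322e+05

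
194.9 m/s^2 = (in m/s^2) 194.9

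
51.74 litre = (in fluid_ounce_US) 1750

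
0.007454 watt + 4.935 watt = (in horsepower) 0.006628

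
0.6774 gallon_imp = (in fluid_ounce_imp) 108.4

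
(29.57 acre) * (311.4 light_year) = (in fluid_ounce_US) 1.192e+28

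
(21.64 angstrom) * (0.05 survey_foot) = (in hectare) 3.298e-15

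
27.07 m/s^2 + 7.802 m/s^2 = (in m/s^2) 34.87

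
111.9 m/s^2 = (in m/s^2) 111.9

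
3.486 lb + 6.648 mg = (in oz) 55.78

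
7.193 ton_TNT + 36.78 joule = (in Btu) 2.853e+07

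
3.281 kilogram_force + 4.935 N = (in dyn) 3.711e+06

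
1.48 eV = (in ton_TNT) 5.667e-29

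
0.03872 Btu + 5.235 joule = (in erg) 4.609e+08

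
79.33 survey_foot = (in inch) 952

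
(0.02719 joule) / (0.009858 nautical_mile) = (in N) 0.001489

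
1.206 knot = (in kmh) 2.234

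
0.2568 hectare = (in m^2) 2568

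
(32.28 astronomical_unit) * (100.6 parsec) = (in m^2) 1.499e+31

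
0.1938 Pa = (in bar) 1.938e-06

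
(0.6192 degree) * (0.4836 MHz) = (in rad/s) 5226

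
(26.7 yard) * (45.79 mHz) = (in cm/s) 111.8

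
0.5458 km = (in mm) 5.458e+05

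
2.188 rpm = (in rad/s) 0.2291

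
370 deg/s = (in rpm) 61.67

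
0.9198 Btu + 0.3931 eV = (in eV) 6.057e+21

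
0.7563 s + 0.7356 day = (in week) 0.1051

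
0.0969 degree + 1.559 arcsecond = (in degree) 0.09733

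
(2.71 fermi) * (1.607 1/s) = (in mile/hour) 9.742e-15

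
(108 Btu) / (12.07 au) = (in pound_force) 1.419e-08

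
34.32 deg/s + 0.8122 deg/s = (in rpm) 5.855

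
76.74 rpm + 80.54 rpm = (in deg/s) 943.7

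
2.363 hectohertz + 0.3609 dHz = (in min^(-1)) 1.418e+04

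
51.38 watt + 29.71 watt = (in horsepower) 0.1087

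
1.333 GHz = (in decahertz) 1.333e+08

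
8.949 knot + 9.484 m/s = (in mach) 0.04137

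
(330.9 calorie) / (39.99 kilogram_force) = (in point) 1.001e+04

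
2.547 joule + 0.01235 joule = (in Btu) 0.002426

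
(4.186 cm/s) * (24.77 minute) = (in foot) 204.1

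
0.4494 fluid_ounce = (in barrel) 8.359e-05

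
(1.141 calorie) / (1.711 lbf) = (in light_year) 6.63e-17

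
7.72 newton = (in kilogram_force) 0.7872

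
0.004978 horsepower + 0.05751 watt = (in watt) 3.77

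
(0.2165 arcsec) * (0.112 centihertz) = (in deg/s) 6.736e-08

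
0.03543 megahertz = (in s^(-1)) 3.543e+04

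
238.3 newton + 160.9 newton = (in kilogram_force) 40.71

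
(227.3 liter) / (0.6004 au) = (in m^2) 2.531e-12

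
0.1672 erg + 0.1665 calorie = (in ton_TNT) 1.665e-10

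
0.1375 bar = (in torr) 103.1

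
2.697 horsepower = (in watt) 2011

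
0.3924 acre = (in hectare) 0.1588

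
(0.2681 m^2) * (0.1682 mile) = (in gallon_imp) 1.596e+04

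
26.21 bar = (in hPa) 2.621e+04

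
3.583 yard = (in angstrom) 3.276e+10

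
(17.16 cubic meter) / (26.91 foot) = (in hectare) 0.0002092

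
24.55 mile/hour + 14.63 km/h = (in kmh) 54.14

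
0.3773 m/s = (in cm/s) 37.73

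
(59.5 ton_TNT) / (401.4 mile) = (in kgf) 3.93e+04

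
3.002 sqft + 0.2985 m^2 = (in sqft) 6.215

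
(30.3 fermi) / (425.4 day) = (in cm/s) 8.244e-20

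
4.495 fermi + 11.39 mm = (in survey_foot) 0.03737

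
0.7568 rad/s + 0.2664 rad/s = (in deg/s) 58.63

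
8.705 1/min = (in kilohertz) 0.0001451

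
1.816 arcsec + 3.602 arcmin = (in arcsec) 217.9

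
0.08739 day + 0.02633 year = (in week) 1.385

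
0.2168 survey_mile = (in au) 2.332e-09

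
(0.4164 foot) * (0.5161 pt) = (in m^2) 2.311e-05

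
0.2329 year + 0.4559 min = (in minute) 1.224e+05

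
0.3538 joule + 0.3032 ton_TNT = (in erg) 1.269e+16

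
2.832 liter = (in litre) 2.832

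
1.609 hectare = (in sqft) 1.732e+05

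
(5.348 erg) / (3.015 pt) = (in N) 0.0005028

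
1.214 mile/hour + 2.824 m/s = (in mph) 7.531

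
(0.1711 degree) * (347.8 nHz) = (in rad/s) 1.039e-09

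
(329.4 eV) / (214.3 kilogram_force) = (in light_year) 2.654e-36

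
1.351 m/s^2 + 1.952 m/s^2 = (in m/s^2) 3.303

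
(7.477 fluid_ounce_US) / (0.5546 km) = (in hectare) 3.987e-11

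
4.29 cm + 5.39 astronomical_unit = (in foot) 2.645e+12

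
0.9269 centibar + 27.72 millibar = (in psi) 0.5365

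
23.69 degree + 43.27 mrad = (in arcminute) 1570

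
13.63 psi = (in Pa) 9.398e+04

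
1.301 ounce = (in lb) 0.08131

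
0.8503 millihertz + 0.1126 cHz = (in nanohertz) 1.976e+06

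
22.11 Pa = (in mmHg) 0.1658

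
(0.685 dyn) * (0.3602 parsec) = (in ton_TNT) 18.2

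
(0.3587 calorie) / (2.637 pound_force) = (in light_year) 1.352e-17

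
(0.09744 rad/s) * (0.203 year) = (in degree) 3.574e+07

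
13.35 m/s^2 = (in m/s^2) 13.35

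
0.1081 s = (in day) 1.251e-06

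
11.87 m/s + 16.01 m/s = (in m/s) 27.88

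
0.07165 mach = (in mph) 54.57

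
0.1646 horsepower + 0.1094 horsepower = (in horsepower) 0.274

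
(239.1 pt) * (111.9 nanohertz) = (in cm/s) 9.439e-07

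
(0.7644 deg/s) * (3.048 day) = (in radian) 3513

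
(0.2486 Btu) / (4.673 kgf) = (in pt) 1.622e+04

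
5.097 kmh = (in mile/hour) 3.167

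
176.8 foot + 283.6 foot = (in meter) 140.3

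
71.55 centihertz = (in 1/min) 42.93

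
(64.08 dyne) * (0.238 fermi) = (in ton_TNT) 3.645e-29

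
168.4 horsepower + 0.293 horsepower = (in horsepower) 168.7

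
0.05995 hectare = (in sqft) 6453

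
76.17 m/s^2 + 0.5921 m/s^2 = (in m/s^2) 76.76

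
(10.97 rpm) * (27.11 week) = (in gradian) 1.199e+09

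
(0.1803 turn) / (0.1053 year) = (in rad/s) 3.411e-07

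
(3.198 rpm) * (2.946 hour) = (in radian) 3552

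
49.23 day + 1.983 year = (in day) 773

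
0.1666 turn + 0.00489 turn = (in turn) 0.1715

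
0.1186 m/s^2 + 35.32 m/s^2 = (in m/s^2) 35.44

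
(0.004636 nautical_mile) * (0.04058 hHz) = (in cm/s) 3484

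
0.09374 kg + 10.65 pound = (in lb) 10.86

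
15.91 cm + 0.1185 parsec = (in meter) 3.657e+15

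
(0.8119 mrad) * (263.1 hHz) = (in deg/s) 1224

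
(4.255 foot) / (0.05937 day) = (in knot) 0.0004915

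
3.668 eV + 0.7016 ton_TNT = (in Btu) 2.782e+06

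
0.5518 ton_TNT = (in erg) 2.309e+16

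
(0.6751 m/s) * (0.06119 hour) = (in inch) 5855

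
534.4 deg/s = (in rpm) 89.07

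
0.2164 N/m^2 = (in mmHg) 0.001623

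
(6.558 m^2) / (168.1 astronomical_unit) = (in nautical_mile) 1.408e-16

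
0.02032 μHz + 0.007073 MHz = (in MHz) 0.007073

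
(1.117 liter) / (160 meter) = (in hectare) 6.981e-10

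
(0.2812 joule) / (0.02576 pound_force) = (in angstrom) 2.454e+10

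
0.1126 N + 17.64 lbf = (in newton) 78.58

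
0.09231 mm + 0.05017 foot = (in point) 43.61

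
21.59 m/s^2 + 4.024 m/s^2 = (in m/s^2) 25.61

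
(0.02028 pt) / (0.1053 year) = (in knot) 4.188e-12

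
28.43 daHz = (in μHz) 2.843e+08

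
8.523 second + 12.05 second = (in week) 3.402e-05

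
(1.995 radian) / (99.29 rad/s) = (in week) 3.322e-08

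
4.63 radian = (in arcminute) 1.592e+04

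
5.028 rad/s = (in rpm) 48.01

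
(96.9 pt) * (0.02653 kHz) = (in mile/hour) 2.029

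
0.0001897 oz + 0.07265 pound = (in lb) 0.07266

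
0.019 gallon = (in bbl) 0.0004524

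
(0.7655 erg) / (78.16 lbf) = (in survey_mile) 1.368e-13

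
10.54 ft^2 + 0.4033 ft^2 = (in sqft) 10.94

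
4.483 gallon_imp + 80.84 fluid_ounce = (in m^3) 0.02277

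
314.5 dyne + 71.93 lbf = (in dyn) 3.2e+07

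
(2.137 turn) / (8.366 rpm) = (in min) 0.2554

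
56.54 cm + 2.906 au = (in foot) 1.426e+12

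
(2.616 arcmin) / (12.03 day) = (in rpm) 6.991e-09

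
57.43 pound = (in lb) 57.43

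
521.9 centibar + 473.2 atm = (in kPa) 4.847e+04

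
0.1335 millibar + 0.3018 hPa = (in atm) 0.0004296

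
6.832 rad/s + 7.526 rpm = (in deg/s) 436.6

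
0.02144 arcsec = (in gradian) 6.617e-06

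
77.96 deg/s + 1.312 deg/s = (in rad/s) 1.384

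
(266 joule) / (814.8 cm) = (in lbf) 7.339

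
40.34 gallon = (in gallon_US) 40.34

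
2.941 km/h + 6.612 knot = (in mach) 0.01239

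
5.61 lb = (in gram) 2545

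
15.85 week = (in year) 0.304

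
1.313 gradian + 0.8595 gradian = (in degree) 1.955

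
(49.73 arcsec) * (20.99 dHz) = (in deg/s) 0.029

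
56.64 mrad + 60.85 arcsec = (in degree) 3.262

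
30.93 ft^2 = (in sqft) 30.93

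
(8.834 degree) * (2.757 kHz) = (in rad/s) 425.1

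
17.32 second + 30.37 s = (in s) 47.69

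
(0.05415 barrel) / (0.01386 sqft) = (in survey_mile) 0.004154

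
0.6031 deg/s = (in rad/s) 0.01053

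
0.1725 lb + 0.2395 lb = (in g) 186.9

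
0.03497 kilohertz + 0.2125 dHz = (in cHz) 3499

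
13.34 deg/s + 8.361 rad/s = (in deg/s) 492.4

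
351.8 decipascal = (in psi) 0.005102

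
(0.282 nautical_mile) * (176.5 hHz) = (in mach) 2.707e+04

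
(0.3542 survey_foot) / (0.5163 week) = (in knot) 6.721e-07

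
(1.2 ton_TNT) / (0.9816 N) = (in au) 0.03419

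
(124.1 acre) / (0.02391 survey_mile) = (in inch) 5.138e+05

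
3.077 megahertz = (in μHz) 3.077e+12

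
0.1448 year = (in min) 7.611e+04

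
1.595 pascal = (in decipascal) 15.95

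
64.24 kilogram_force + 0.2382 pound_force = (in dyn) 6.31e+07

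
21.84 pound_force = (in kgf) 9.906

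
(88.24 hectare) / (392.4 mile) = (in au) 9.34e-12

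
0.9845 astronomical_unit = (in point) 4.175e+14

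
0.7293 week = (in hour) 122.5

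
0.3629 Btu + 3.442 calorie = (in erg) 3.973e+09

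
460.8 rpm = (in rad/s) 48.25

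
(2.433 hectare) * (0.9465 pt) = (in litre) 8124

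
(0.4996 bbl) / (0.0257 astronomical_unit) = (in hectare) 2.066e-15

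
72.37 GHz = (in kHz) 7.237e+07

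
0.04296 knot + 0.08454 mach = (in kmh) 103.7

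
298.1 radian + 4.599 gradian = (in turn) 47.46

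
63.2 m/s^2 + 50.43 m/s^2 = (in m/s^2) 113.6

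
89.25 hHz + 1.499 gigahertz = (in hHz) 1.499e+07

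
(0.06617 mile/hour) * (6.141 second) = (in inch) 7.152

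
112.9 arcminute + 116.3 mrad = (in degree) 8.545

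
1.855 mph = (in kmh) 2.985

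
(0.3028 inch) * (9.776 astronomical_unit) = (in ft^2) 1.211e+11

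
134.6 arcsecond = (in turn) 0.0001039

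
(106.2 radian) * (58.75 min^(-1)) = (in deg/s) 5958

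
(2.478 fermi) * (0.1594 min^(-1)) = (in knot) 1.28e-17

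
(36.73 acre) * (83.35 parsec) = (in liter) 3.823e+26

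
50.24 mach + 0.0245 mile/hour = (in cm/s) 1.711e+06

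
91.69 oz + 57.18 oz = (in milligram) 4.22e+06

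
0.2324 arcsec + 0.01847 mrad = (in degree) 0.001123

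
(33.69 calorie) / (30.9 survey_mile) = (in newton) 0.002835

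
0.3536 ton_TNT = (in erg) 1.479e+16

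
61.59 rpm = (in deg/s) 369.5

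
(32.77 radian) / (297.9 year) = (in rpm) 3.331e-08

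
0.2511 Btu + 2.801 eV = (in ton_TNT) 6.332e-08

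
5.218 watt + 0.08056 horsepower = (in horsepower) 0.08756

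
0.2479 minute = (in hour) 0.004132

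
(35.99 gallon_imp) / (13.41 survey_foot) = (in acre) 9.891e-06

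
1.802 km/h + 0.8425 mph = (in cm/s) 87.72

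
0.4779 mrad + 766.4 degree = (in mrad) 1.338e+04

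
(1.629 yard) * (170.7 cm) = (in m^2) 2.543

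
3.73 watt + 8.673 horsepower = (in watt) 6471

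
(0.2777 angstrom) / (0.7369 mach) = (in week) 1.83e-19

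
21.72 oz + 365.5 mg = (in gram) 616.1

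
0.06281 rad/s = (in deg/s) 3.599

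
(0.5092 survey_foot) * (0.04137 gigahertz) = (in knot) 1.248e+07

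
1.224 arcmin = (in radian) 0.000356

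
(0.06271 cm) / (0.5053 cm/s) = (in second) 0.1241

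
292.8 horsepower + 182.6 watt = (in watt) 2.185e+05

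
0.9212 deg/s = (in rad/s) 0.01608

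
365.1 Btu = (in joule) 3.852e+05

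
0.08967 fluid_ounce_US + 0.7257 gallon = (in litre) 2.75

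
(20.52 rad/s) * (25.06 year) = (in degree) 9.292e+11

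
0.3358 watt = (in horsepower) 0.0004503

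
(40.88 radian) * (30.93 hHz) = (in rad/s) 1.264e+05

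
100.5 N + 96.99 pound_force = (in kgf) 54.24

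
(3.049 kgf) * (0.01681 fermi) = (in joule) 5.026e-16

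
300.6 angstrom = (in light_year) 3.177e-24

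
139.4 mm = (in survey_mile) 8.662e-05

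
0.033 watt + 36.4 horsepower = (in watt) 2.714e+04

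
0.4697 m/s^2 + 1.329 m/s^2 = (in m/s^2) 1.799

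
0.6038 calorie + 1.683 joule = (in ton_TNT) 1.006e-09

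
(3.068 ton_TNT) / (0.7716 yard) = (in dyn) 1.819e+15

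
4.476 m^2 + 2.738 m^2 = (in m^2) 7.214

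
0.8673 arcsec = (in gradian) 0.0002677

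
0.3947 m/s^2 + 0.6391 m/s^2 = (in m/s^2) 1.034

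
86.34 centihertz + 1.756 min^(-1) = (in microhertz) 8.927e+05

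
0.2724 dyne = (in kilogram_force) 2.778e-07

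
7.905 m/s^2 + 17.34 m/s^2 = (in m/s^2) 25.25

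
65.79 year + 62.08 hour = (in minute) 3.458e+07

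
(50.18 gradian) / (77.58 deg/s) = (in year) 1.846e-08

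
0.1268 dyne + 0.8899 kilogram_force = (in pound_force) 1.962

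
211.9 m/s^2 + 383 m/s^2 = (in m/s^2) 594.9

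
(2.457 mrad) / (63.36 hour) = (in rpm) 1.029e-07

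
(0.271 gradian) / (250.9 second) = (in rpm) 0.000162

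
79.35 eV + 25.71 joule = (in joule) 25.71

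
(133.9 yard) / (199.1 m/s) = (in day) 7.118e-06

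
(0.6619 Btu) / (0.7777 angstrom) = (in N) 8.98e+12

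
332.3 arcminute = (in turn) 0.01538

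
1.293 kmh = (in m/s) 0.3592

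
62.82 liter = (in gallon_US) 16.6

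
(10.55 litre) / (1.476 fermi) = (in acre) 1.766e+09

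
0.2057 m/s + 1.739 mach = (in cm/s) 5.923e+04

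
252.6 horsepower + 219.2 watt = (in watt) 1.886e+05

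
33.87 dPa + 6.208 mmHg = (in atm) 0.008202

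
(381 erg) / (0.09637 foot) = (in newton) 0.001297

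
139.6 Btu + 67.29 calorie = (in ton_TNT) 3.527e-05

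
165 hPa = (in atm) 0.1628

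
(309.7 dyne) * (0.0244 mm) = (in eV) 4.717e+11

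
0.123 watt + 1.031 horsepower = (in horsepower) 1.031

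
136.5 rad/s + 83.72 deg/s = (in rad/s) 138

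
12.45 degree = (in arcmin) 747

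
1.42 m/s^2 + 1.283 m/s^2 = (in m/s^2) 2.703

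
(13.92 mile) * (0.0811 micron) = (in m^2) 0.001817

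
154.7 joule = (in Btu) 0.1466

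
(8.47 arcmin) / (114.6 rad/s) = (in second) 2.15e-05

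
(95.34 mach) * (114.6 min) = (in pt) 6.327e+11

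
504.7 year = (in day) 1.842e+05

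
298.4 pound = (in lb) 298.4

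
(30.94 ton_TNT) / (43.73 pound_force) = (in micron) 6.655e+14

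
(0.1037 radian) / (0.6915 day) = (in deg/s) 9.945e-05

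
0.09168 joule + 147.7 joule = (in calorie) 35.32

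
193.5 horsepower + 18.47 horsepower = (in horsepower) 212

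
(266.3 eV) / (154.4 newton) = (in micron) 2.763e-13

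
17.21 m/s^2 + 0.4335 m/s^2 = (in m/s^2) 17.64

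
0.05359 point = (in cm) 0.001891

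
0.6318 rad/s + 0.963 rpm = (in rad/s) 0.7326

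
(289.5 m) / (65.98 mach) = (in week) 2.131e-08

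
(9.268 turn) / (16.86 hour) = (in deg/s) 0.05497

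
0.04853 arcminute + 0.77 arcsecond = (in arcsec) 3.682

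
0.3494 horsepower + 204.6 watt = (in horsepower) 0.6238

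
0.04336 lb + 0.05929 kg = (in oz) 2.785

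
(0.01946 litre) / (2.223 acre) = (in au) 1.446e-20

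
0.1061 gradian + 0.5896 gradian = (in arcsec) 2254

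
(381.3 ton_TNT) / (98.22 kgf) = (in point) 4.695e+12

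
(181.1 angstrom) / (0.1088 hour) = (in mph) 1.034e-10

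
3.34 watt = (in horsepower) 0.004479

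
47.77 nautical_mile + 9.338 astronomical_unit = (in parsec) 4.527e-05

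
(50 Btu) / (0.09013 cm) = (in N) 5.853e+07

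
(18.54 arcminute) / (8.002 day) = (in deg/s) 4.469e-07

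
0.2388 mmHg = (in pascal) 31.84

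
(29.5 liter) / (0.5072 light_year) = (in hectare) 6.148e-22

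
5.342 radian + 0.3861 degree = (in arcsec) 1.103e+06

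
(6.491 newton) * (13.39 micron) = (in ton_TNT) 2.077e-14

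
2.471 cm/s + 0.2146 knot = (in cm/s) 13.51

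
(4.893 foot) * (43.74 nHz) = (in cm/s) 6.523e-06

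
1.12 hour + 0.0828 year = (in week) 4.324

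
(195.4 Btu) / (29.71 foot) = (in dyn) 2.277e+09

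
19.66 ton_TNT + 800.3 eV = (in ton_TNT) 19.66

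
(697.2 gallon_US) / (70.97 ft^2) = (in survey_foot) 1.313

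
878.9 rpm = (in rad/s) 92.04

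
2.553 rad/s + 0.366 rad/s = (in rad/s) 2.919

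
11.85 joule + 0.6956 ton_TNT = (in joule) 2.91e+09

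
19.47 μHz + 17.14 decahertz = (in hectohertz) 1.714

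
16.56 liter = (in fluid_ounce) 560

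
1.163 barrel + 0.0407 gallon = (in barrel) 1.164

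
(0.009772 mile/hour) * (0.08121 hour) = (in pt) 3620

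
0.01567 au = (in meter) 2.344e+09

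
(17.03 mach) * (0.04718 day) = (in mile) 1.469e+04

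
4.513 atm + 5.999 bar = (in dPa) 1.057e+07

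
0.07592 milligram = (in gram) 7.592e-05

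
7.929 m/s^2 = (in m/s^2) 7.929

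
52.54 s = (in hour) 0.01459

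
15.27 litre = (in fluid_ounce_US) 516.3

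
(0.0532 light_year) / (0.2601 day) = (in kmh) 8.063e+10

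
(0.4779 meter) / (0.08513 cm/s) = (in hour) 0.1559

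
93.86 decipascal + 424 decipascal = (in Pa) 51.79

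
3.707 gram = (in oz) 0.1308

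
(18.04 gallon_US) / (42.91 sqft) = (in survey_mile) 1.064e-05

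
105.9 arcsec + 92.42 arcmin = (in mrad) 27.4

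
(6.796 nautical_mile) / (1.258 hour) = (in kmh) 10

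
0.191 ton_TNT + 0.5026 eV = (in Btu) 7.574e+05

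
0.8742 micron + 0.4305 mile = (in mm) 6.928e+05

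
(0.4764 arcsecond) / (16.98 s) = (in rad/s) 1.36e-07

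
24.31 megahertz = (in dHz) 2.431e+08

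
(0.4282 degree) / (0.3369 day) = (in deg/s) 1.471e-05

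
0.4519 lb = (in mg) 2.05e+05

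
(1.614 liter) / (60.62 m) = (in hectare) 2.662e-09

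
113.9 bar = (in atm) 112.4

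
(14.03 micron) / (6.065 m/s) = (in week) 3.825e-12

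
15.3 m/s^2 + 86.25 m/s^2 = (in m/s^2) 101.5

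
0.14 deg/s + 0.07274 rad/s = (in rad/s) 0.07518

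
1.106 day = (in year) 0.00303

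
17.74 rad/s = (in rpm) 169.4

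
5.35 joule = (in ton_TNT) 1.279e-09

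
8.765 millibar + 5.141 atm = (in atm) 5.15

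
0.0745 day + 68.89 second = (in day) 0.0753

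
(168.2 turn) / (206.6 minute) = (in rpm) 0.8141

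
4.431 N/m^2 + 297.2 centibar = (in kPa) 297.2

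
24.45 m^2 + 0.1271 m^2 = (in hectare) 0.002458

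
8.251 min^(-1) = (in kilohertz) 0.0001375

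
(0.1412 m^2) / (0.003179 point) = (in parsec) 4.08e-12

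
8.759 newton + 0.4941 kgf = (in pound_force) 3.058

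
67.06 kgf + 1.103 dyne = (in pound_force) 147.8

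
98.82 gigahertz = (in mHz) 9.882e+13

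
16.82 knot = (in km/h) 31.15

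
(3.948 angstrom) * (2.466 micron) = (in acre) 2.406e-19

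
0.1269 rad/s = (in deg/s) 7.271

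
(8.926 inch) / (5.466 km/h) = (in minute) 0.002489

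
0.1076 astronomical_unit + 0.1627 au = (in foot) 1.327e+11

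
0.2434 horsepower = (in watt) 181.5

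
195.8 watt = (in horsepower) 0.2626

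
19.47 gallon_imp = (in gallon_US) 23.38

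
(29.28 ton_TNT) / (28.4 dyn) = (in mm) 4.314e+17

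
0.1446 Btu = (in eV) 9.522e+20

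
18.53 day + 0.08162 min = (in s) 1.601e+06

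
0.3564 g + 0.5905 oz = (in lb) 0.03769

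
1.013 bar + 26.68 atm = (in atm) 27.68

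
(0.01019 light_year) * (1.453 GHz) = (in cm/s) 1.401e+25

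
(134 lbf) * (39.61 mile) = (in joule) 3.8e+07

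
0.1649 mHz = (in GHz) 1.649e-13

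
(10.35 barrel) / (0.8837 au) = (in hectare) 1.245e-15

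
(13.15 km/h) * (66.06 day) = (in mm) 2.085e+10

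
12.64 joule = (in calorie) 3.021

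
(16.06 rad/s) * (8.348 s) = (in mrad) 1.341e+05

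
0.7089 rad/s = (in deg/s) 40.62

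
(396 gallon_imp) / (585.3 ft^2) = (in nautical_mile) 1.788e-05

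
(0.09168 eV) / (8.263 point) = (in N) 5.039e-18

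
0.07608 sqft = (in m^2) 0.007068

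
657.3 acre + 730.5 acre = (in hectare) 561.6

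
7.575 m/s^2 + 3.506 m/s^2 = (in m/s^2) 11.08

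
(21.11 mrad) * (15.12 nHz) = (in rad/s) 3.192e-10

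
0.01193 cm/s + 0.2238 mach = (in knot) 148.1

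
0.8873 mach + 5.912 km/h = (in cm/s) 3.038e+04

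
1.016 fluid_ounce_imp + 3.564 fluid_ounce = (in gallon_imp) 0.02953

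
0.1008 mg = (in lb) 2.222e-07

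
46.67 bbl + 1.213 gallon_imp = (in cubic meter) 7.425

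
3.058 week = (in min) 3.082e+04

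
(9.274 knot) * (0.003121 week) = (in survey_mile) 5.596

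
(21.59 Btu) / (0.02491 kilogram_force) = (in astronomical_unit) 6.233e-07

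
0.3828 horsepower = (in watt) 285.5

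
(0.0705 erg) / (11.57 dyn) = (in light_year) 6.441e-21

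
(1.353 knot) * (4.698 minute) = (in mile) 0.1219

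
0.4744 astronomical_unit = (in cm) 7.097e+12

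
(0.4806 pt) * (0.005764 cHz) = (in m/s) 9.773e-09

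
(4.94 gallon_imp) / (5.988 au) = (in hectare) 2.507e-18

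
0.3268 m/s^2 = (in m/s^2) 0.3268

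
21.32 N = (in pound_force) 4.793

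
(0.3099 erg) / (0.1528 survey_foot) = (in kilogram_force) 6.785e-08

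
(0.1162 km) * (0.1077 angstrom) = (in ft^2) 1.347e-08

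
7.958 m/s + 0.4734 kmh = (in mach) 0.02376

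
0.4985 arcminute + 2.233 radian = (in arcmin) 7677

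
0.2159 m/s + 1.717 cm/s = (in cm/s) 23.31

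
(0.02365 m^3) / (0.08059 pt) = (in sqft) 8954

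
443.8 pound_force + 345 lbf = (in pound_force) 788.8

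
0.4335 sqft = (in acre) 9.952e-06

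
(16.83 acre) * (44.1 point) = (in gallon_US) 2.799e+05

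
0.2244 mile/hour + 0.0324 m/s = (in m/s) 0.1327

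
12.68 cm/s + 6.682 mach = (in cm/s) 2.275e+05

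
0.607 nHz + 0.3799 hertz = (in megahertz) 3.799e-07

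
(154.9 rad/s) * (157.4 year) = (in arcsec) 1.586e+17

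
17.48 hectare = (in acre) 43.19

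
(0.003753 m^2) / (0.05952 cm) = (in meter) 6.305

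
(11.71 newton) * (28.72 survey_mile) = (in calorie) 1.294e+05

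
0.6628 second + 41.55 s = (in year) 1.339e-06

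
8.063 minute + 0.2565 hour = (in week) 0.002327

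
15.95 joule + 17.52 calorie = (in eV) 5.571e+20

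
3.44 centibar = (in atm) 0.03395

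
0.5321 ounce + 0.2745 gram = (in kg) 0.01536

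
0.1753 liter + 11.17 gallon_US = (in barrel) 0.2671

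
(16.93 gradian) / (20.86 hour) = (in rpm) 3.382e-05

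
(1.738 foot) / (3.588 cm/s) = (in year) 4.682e-07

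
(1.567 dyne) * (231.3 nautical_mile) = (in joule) 6.713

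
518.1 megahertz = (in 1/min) 3.109e+10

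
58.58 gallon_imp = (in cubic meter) 0.2663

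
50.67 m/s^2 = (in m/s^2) 50.67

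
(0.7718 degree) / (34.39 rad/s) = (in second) 0.0003917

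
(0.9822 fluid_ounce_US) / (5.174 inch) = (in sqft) 0.002379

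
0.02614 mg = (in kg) 2.614e-08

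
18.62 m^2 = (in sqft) 200.4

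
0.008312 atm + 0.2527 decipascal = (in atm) 0.008312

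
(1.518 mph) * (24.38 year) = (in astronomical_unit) 0.003488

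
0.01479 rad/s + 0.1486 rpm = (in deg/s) 1.739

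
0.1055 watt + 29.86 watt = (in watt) 29.97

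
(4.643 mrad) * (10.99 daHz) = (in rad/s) 0.5103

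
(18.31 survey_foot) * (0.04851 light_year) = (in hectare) 2.561e+11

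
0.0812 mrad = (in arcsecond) 16.75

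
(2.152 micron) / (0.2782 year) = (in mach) 7.204e-16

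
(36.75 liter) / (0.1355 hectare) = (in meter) 2.712e-05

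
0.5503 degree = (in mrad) 9.605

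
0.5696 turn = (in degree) 205.1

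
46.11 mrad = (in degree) 2.642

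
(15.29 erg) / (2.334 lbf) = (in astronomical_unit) 9.845e-19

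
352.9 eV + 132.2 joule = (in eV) 8.251e+20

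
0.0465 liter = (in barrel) 0.0002925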